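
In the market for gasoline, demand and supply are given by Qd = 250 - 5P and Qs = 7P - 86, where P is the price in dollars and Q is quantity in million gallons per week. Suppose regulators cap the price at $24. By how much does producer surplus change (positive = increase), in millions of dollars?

-384

Setting quantity demanded equal to quantity supplied, 250 - 5P = 7P - 86, gives P* = 28 and Q* = 110.
Because the ceiling (24) lies below the market-clearing price, it is binding.
At P = 24: Qd = 250 - 5·24 = 130 and Qs = 7·24 - 86 = 82.
Producer surplus without the control is ½ · (28 - 86/7) · 110 = 6050/7.
With the ceiling, producers sell 82 units at 24, so PS = ½ · (24 - 86/7) · 82 = 3362/7.
Change in producer surplus = 3362/7 - 6050/7 = -384.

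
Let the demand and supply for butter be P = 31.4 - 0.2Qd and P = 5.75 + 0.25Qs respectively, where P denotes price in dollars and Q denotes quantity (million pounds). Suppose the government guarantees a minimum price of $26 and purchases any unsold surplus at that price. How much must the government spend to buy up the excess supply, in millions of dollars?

1404

Rearranging demand gives Qd = 157 - 5P; rearranging supply gives Qs = 4P - 23. In a free market, 157 - 5P = 4P - 23 gives the equilibrium P* = 20, Q* = 57.
The floor of 26 is above the equilibrium price 20, so it binds.
At P = 26: Qd = 157 - 5·26 = 27 and Qs = 4·26 - 23 = 81.
Surplus = Qs - Qd = 54.
Government expenditure = surplus × support price = 54 × 26 = 1404.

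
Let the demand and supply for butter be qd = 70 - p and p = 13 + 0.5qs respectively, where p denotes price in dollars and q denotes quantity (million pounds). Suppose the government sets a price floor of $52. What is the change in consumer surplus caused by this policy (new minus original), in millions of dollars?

Rearranging supply gives qs = 2p - 26. Setting quantity demanded equal to quantity supplied, 70 - p = 2p - 26, gives p* = 32 and q* = 38.
The floor of 52 is above the equilibrium price 32, so it binds.
At p = 52: qd = 70 - 52 = 18 and qs = 2·52 - 26 = 78.
Consumer surplus without the control is ½ · (70 - 32) · 38 = 722.
With the floor, consumers buy 18 units at 52, so CS = ½ · (70 - 52) · 18 = 162.
Change in consumer surplus = 162 - 722 = -560.

-560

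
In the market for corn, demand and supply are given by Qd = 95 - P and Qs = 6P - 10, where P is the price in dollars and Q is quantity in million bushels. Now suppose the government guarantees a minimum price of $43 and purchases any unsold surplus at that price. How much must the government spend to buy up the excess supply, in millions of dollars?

8428

Equilibrium: 95 - P = 6P - 10, so 105 = 7P and P* = 15, Q* = 80.
Since 43 > 15, the floor is binding.
At P = 43: Qd = 95 - 43 = 52 and Qs = 6·43 - 10 = 248.
Surplus = Qs - Qd = 196.
Government expenditure = surplus × support price = 196 × 43 = 8428.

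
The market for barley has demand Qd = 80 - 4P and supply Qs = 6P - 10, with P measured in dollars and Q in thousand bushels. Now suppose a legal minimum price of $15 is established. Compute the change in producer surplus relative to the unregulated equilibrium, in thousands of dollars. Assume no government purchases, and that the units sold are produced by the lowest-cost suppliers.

Equilibrium: 80 - 4P = 6P - 10, so 90 = 10P and P* = 9, Q* = 44.
The floor of 15 is above the equilibrium price 9, so it binds.
At P = 15: Qd = 80 - 4·15 = 20 and Qs = 6·15 - 10 = 80.
Producer surplus without the control is ½ · (9 - 5/3) · 44 = 484/3.
With the floor, 20 units are sold at 15. The supply price at Q = 20 is 5, so PS = ½ · [(15 - 5/3) + (15 - 5)] · 20 = 700/3.
Change in producer surplus = 700/3 - 484/3 = 72.

72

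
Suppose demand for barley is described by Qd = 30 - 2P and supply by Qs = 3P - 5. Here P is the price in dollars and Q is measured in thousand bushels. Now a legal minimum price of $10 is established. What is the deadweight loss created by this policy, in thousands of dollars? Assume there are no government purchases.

15

In a free market, 30 - 2P = 3P - 5 gives the equilibrium P* = 7, Q* = 16.
The floor of 10 is above the equilibrium price 7, so it binds.
At P = 10: Qd = 30 - 2·10 = 10 and Qs = 3·10 - 5 = 25.
Quantity traded falls to 10. At Q = 10 the demand price is (30 - 10)/2 = 10 and the supply price is (5 + 10)/3 = 5.
Deadweight loss = ½ · (10 - 5) · (16 - 10) = ½ · 5 · 6 = 15.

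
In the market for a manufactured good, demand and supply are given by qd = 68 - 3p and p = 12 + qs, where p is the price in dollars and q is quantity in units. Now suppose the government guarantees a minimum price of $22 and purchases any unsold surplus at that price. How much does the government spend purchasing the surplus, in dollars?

Rearranging supply gives qs = p - 12. Setting quantity demanded equal to quantity supplied, 68 - 3p = p - 12, gives p* = 20 and q* = 8.
Since 22 > 20, the floor is binding.
At p = 22: qd = 68 - 3·22 = 2 and qs = 22 - 12 = 10.
Surplus = qs - qd = 8.
Government expenditure = surplus × support price = 8 × 22 = 176.

176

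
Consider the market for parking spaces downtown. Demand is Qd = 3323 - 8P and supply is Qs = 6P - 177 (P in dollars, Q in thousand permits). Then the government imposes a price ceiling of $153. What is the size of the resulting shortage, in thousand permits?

1358

In a free market, 3323 - 8P = 6P - 177 gives the equilibrium P* = 250, Q* = 1323.
The ceiling of 153 is below the equilibrium price 250, so it binds.
At P = 153: Qd = 3323 - 8·153 = 2099 and Qs = 6·153 - 177 = 741.
Shortage = Qd - Qs = 2099 - 741 = 1358.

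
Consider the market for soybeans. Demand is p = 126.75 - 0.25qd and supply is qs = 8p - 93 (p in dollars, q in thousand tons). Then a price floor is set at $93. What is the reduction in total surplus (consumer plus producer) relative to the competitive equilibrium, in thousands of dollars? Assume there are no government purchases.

5547

Rearranging demand gives qd = 507 - 4p. Without the control the market clears where 507 - 4p = 8p - 93, i.e. p* = 50 and q* = 307.
The floor of 93 is above the equilibrium price 50, so it binds.
At p = 93: qd = 507 - 4·93 = 135 and qs = 8·93 - 93 = 651.
Quantity traded falls to 135. At q = 135 the demand price is (507 - 135)/4 = 93 and the supply price is (93 + 135)/8 = 28.5.
Deadweight loss = ½ · (93 - 28.5) · (307 - 135) = ½ · 64.5 · 172 = 5547.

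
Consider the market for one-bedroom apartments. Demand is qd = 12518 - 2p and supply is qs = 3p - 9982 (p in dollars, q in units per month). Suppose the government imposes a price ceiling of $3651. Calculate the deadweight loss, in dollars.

2703003.75

Setting quantity demanded equal to quantity supplied, 12518 - 2p = 3p - 9982, gives p* = 4500 and q* = 3518.
Because the ceiling (3651) lies below the market-clearing price, it is binding.
At p = 3651: qd = 12518 - 2·3651 = 5216 and qs = 3·3651 - 9982 = 971.
Quantity traded falls to 971. At q = 971 the demand price is (12518 - 971)/2 = 5773.5 and the supply price is (9982 + 971)/3 = 3651.
Deadweight loss = ½ · (5773.5 - 3651) · (3518 - 971) = ½ · 2122.5 · 2547 = 2703003.75.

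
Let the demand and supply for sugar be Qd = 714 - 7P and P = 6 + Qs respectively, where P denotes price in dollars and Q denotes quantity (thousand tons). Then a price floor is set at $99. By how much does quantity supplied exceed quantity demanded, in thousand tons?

Rearranging supply gives Qs = P - 6. Equilibrium: 714 - 7P = P - 6, so 720 = 8P and P* = 90, Q* = 84.
Because the floor (99) lies above the market-clearing price, it is binding.
At P = 99: Qd = 714 - 7·99 = 21 and Qs = 99 - 6 = 93.
Surplus = Qs - Qd = 93 - 21 = 72.

72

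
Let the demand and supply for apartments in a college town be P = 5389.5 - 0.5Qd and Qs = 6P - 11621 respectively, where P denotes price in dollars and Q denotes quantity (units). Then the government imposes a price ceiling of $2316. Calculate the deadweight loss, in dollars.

Rearranging demand gives Qd = 10779 - 2P. In a free market, 10779 - 2P = 6P - 11621 gives the equilibrium P* = 2800, Q* = 5179.
The ceiling of 2316 is below the equilibrium price 2800, so it binds.
At P = 2316: Qd = 10779 - 2·2316 = 6147 and Qs = 6·2316 - 11621 = 2275.
Quantity traded falls to 2275. At Q = 2275 the demand price is (10779 - 2275)/2 = 4252 and the supply price is (11621 + 2275)/6 = 2316.
Deadweight loss = ½ · (4252 - 2316) · (5179 - 2275) = ½ · 1936 · 2904 = 2811072.

2811072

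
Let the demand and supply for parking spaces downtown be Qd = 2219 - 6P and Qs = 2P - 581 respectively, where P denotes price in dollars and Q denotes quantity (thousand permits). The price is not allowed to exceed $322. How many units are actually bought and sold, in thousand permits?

In a free market, 2219 - 6P = 2P - 581 gives the equilibrium P* = 350, Q* = 119.
Because the ceiling (322) lies below the market-clearing price, it is binding.
At P = 322: Qd = 2219 - 6·322 = 287 and Qs = 2·322 - 581 = 63.
The quantity actually transacted is the short side, supply: 63.

63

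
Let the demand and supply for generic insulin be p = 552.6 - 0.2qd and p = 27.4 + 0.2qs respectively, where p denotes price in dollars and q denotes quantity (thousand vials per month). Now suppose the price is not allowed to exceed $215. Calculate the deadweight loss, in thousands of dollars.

Rearranging demand gives qd = 2763 - 5p; rearranging supply gives qs = 5p - 137. Equilibrium: 2763 - 5p = 5p - 137, so 2900 = 10p and p* = 290, q* = 1313.
Because the ceiling (215) lies below the market-clearing price, it is binding.
At p = 215: qd = 2763 - 5·215 = 1688 and qs = 5·215 - 137 = 938.
Quantity traded falls to 938. At q = 938 the demand price is (2763 - 938)/5 = 365 and the supply price is (137 + 938)/5 = 215.
Deadweight loss = ½ · (365 - 215) · (1313 - 938) = ½ · 150 · 375 = 28125.

28125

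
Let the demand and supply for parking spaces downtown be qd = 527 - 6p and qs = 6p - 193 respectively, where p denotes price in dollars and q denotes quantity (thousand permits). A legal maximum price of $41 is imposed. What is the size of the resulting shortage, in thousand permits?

228

Equilibrium: 527 - 6p = 6p - 193, so 720 = 12p and p* = 60, q* = 167.
Because the ceiling (41) lies below the market-clearing price, it is binding.
At p = 41: qd = 527 - 6·41 = 281 and qs = 6·41 - 193 = 53.
Shortage = qd - qs = 281 - 53 = 228.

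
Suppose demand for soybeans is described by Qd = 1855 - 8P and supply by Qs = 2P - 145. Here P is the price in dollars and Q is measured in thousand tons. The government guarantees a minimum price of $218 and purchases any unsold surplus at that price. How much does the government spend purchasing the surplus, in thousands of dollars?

Without the control the market clears where 1855 - 8P = 2P - 145, i.e. P* = 200 and Q* = 255.
Since 218 > 200, the floor is binding.
At P = 218: Qd = 1855 - 8·218 = 111 and Qs = 2·218 - 145 = 291.
Surplus = Qs - Qd = 180.
Government expenditure = surplus × support price = 180 × 218 = 39240.

39240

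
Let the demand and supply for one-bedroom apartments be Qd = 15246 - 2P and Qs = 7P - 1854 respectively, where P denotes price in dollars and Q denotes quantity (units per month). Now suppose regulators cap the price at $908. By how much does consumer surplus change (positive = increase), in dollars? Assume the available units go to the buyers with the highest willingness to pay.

-7588800

Equilibrium: 15246 - 2P = 7P - 1854, so 17100 = 9P and P* = 1900, Q* = 11446.
The ceiling of 908 is below the equilibrium price 1900, so it binds.
At P = 908: Qd = 15246 - 2·908 = 13430 and Qs = 7·908 - 1854 = 4502.
Consumer surplus without the control is ½ · (7623 - 1900) · 11446 = 32752729.
With the ceiling, 4502 units are sold at 908 (assume they go to the highest-value buyers). The demand price at Q = 4502 is 5372, so CS = ½ · [(7623 - 908) + (5372 - 908)] · 4502 = 25163929.
Change in consumer surplus = 25163929 - 32752729 = -7588800.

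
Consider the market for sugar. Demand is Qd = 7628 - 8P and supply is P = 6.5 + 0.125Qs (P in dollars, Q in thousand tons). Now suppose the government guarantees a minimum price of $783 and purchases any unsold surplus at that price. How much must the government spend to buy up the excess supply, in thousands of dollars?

Rearranging supply gives Qs = 8P - 52. In a free market, 7628 - 8P = 8P - 52 gives the equilibrium P* = 480, Q* = 3788.
Because the floor (783) lies above the market-clearing price, it is binding.
At P = 783: Qd = 7628 - 8·783 = 1364 and Qs = 8·783 - 52 = 6212.
Surplus = Qs - Qd = 4848.
Government expenditure = surplus × support price = 4848 × 783 = 3795984.

3795984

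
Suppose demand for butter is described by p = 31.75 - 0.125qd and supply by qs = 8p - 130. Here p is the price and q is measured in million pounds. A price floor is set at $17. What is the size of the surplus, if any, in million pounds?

Rearranging demand gives qd = 254 - 8p. Equilibrium: 254 - 8p = 8p - 130, so 384 = 16p and p* = 24, q* = 62.
Since 17 is below p* = 24, the floor does not bind and the free-market outcome prevails.
Since the control does not bind, there is no surplus.

0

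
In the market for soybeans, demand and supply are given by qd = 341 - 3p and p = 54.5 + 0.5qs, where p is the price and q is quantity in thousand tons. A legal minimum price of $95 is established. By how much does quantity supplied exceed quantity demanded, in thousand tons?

25

Rearranging supply gives qs = 2p - 109. Equilibrium: 341 - 3p = 2p - 109, so 450 = 5p and p* = 90, q* = 71.
Because the floor (95) lies above the market-clearing price, it is binding.
At p = 95: qd = 341 - 3·95 = 56 and qs = 2·95 - 109 = 81.
Surplus = qs - qd = 81 - 56 = 25.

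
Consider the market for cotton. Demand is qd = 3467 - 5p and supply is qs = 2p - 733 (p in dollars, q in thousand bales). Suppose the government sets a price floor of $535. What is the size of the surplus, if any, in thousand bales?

Setting quantity demanded equal to quantity supplied, 3467 - 5p = 2p - 733, gives p* = 600 and q* = 467.
The floor of 535 is below the equilibrium price 600, so it is not binding; the market clears at p* = 600, q* = 467.
Since the control does not bind, there is no surplus.

0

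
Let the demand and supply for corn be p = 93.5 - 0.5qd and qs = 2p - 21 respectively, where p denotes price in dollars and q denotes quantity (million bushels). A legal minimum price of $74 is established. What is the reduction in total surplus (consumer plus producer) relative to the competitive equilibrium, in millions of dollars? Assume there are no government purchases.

Rearranging demand gives qd = 187 - 2p. Setting quantity demanded equal to quantity supplied, 187 - 2p = 2p - 21, gives p* = 52 and q* = 83.
The floor of 74 is above the equilibrium price 52, so it binds.
At p = 74: qd = 187 - 2·74 = 39 and qs = 2·74 - 21 = 127.
Quantity traded falls to 39. At q = 39 the demand price is (187 - 39)/2 = 74 and the supply price is (21 + 39)/2 = 30.
Deadweight loss = ½ · (74 - 30) · (83 - 39) = ½ · 44 · 44 = 968.

968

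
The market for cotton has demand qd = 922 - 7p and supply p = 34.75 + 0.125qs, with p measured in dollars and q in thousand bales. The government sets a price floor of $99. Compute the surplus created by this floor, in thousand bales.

285

Rearranging supply gives qs = 8p - 278. Equilibrium: 922 - 7p = 8p - 278, so 1200 = 15p and p* = 80, q* = 362.
The floor of 99 is above the equilibrium price 80, so it binds.
At p = 99: qd = 922 - 7·99 = 229 and qs = 8·99 - 278 = 514.
Surplus = qs - qd = 514 - 229 = 285.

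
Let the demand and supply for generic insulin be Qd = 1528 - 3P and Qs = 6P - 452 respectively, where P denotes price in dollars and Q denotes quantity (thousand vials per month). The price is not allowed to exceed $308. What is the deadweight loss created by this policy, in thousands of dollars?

0

Setting quantity demanded equal to quantity supplied, 1528 - 3P = 6P - 452, gives P* = 220 and Q* = 868.
The ceiling of 308 is above the equilibrium price 220, so it is not binding; the market clears at P* = 220, Q* = 868.
Since the control does not bind, no trades are prevented and deadweight loss is zero.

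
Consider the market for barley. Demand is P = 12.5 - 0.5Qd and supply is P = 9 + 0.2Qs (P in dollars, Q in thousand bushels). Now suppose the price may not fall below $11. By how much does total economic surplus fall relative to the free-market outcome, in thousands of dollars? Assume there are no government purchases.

1.4

Rearranging demand gives Qd = 25 - 2P; rearranging supply gives Qs = 5P - 45. In a free market, 25 - 2P = 5P - 45 gives the equilibrium P* = 10, Q* = 5.
The floor of 11 is above the equilibrium price 10, so it binds.
At P = 11: Qd = 25 - 2·11 = 3 and Qs = 5·11 - 45 = 10.
Quantity traded falls to 3. At Q = 3 the demand price is (25 - 3)/2 = 11 and the supply price is (45 + 3)/5 = 9.6.
Deadweight loss = ½ · (11 - 9.6) · (5 - 3) = ½ · 1.4 · 2 = 1.4.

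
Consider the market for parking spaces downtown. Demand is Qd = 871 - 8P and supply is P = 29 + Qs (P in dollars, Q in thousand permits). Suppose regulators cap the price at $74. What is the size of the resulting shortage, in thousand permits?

Rearranging supply gives Qs = P - 29. Equilibrium: 871 - 8P = P - 29, so 900 = 9P and P* = 100, Q* = 71.
Since 74 < 100, the ceiling is binding.
At P = 74: Qd = 871 - 8·74 = 279 and Qs = 74 - 29 = 45.
Shortage = Qd - Qs = 279 - 45 = 234.

234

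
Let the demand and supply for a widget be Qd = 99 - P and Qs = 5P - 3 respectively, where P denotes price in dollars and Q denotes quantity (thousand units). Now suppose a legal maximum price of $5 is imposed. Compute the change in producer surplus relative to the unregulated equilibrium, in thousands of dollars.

Equilibrium: 99 - P = 5P - 3, so 102 = 6P and P* = 17, Q* = 82.
Because the ceiling (5) lies below the market-clearing price, it is binding.
At P = 5: Qd = 99 - 5 = 94 and Qs = 5·5 - 3 = 22.
Producer surplus without the control is ½ · (17 - 0.6) · 82 = 672.4.
With the ceiling, producers sell 22 units at 5, so PS = ½ · (5 - 0.6) · 22 = 48.4.
Change in producer surplus = 48.4 - 672.4 = -624.

-624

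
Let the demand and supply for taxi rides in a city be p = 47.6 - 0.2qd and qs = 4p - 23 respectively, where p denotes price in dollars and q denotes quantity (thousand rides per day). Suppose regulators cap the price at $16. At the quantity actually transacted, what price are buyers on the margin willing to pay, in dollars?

Rearranging demand gives qd = 238 - 5p. Without the control the market clears where 238 - 5p = 4p - 23, i.e. p* = 29 and q* = 93.
Because the ceiling (16) lies below the market-clearing price, it is binding.
At p = 16: qd = 238 - 5·16 = 158 and qs = 4·16 - 23 = 41.
Only 41 units reach the market. On the demand curve, the marginal buyer's willingness to pay at q = 41 is (238 - 41)/5 = 39.4.

39.4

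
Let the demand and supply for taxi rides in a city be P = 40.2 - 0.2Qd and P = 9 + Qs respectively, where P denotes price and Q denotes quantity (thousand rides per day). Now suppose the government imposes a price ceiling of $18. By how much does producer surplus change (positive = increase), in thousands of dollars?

-297.5

Rearranging demand gives Qd = 201 - 5P; rearranging supply gives Qs = P - 9. In a free market, 201 - 5P = P - 9 gives the equilibrium P* = 35, Q* = 26.
The ceiling of 18 is below the equilibrium price 35, so it binds.
At P = 18: Qd = 201 - 5·18 = 111 and Qs = 18 - 9 = 9.
Producer surplus without the control is ½ · (35 - 9) · 26 = 338.
With the ceiling, producers sell 9 units at 18, so PS = ½ · (18 - 9) · 9 = 40.5.
Change in producer surplus = 40.5 - 338 = -297.5.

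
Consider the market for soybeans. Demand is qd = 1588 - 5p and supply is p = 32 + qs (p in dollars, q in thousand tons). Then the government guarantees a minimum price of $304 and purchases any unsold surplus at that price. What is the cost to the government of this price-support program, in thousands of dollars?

62016

Rearranging supply gives qs = p - 32. Without the control the market clears where 1588 - 5p = p - 32, i.e. p* = 270 and q* = 238.
Because the floor (304) lies above the market-clearing price, it is binding.
At p = 304: qd = 1588 - 5·304 = 68 and qs = 304 - 32 = 272.
Surplus = qs - qd = 204.
Government expenditure = surplus × support price = 204 × 304 = 62016.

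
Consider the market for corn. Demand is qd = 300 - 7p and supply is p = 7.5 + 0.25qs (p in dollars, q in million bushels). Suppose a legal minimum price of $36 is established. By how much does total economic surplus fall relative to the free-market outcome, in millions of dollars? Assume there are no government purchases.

Rearranging supply gives qs = 4p - 30. Without the control the market clears where 300 - 7p = 4p - 30, i.e. p* = 30 and q* = 90.
Because the floor (36) lies above the market-clearing price, it is binding.
At p = 36: qd = 300 - 7·36 = 48 and qs = 4·36 - 30 = 114.
Quantity traded falls to 48. At q = 48 the demand price is (300 - 48)/7 = 36 and the supply price is (30 + 48)/4 = 19.5.
Deadweight loss = ½ · (36 - 19.5) · (90 - 48) = ½ · 16.5 · 42 = 346.5.

346.5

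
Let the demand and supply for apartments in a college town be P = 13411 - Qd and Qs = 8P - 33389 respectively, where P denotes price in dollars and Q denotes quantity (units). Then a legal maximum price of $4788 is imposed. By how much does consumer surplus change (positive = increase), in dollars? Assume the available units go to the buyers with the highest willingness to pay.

-3406828

Rearranging demand gives Qd = 13411 - P. Setting quantity demanded equal to quantity supplied, 13411 - P = 8P - 33389, gives P* = 5200 and Q* = 8211.
The ceiling of 4788 is below the equilibrium price 5200, so it binds.
At P = 4788: Qd = 13411 - 4788 = 8623 and Qs = 8·4788 - 33389 = 4915.
Consumer surplus without the control is ½ · (13411 - 5200) · 8211 = 33710260.5.
With the ceiling, 4915 units are sold at 4788 (assume they go to the highest-value buyers). The demand price at Q = 4915 is 8496, so CS = ½ · [(13411 - 4788) + (8496 - 4788)] · 4915 = 30303432.5.
Change in consumer surplus = 30303432.5 - 33710260.5 = -3406828.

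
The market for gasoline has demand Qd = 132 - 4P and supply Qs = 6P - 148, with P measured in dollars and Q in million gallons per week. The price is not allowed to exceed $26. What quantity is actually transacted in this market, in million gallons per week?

Equilibrium: 132 - 4P = 6P - 148, so 280 = 10P and P* = 28, Q* = 20.
The ceiling of 26 is below the equilibrium price 28, so it binds.
At P = 26: Qd = 132 - 4·26 = 28 and Qs = 6·26 - 148 = 8.
The quantity actually transacted is the short side, supply: 8.

8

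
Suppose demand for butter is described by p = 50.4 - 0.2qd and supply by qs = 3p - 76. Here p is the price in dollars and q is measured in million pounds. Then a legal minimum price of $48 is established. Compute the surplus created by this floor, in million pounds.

Rearranging demand gives qd = 252 - 5p. In a free market, 252 - 5p = 3p - 76 gives the equilibrium p* = 41, q* = 47.
Because the floor (48) lies above the market-clearing price, it is binding.
At p = 48: qd = 252 - 5·48 = 12 and qs = 3·48 - 76 = 68.
Surplus = qs - qd = 68 - 12 = 56.

56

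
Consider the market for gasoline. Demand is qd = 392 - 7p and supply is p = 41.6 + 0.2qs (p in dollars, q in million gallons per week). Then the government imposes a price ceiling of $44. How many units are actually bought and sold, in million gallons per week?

12

Rearranging supply gives qs = 5p - 208. Equilibrium: 392 - 7p = 5p - 208, so 600 = 12p and p* = 50, q* = 42.
Since 44 < 50, the ceiling is binding.
At p = 44: qd = 392 - 7·44 = 84 and qs = 5·44 - 208 = 12.
The quantity actually transacted is the short side, supply: 12.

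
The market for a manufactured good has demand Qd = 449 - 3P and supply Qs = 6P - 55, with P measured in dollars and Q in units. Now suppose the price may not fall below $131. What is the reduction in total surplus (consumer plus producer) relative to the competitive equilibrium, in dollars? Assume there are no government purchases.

Setting quantity demanded equal to quantity supplied, 449 - 3P = 6P - 55, gives P* = 56 and Q* = 281.
Since 131 > 56, the floor is binding.
At P = 131: Qd = 449 - 3·131 = 56 and Qs = 6·131 - 55 = 731.
Quantity traded falls to 56. At Q = 56 the demand price is (449 - 56)/3 = 131 and the supply price is (55 + 56)/6 = 18.5.
Deadweight loss = ½ · (131 - 18.5) · (281 - 56) = ½ · 112.5 · 225 = 12656.25.

12656.25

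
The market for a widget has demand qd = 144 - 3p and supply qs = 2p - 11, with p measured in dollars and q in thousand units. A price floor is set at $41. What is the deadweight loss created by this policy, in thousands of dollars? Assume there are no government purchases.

In a free market, 144 - 3p = 2p - 11 gives the equilibrium p* = 31, q* = 51.
Since 41 > 31, the floor is binding.
At p = 41: qd = 144 - 3·41 = 21 and qs = 2·41 - 11 = 71.
Quantity traded falls to 21. At q = 21 the demand price is (144 - 21)/3 = 41 and the supply price is (11 + 21)/2 = 16.
Deadweight loss = ½ · (41 - 16) · (51 - 21) = ½ · 25 · 30 = 375.

375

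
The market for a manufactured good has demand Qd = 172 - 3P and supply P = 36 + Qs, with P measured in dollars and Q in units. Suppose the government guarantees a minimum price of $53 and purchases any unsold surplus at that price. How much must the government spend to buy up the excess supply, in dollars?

Rearranging supply gives Qs = P - 36. Setting quantity demanded equal to quantity supplied, 172 - 3P = P - 36, gives P* = 52 and Q* = 16.
The floor of 53 is above the equilibrium price 52, so it binds.
At P = 53: Qd = 172 - 3·53 = 13 and Qs = 53 - 36 = 17.
Surplus = Qs - Qd = 4.
Government expenditure = surplus × support price = 4 × 53 = 212.

212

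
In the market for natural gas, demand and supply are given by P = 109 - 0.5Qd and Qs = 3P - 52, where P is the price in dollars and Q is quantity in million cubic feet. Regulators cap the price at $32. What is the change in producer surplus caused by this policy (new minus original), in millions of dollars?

-1694

Rearranging demand gives Qd = 218 - 2P. Equilibrium: 218 - 2P = 3P - 52, so 270 = 5P and P* = 54, Q* = 110.
The ceiling of 32 is below the equilibrium price 54, so it binds.
At P = 32: Qd = 218 - 2·32 = 154 and Qs = 3·32 - 52 = 44.
Producer surplus without the control is ½ · (54 - 52/3) · 110 = 6050/3.
With the ceiling, producers sell 44 units at 32, so PS = ½ · (32 - 52/3) · 44 = 968/3.
Change in producer surplus = 968/3 - 6050/3 = -1694.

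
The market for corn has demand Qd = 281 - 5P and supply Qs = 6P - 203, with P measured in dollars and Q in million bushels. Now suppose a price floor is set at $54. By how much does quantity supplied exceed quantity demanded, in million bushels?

110

Setting quantity demanded equal to quantity supplied, 281 - 5P = 6P - 203, gives P* = 44 and Q* = 61.
The floor of 54 is above the equilibrium price 44, so it binds.
At P = 54: Qd = 281 - 5·54 = 11 and Qs = 6·54 - 203 = 121.
Surplus = Qs - Qd = 121 - 11 = 110.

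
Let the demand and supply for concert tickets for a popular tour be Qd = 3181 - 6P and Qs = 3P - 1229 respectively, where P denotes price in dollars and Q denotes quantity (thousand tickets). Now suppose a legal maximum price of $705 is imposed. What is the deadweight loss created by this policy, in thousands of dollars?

0

In a free market, 3181 - 6P = 3P - 1229 gives the equilibrium P* = 490, Q* = 241.
The ceiling of 705 is above the equilibrium price 490, so it is not binding; the market clears at P* = 490, Q* = 241.
Since the control does not bind, no trades are prevented and deadweight loss is zero.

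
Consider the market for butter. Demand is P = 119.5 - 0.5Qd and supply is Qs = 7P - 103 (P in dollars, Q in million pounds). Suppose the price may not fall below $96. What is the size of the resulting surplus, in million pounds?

Rearranging demand gives Qd = 239 - 2P. Setting quantity demanded equal to quantity supplied, 239 - 2P = 7P - 103, gives P* = 38 and Q* = 163.
Since 96 > 38, the floor is binding.
At P = 96: Qd = 239 - 2·96 = 47 and Qs = 7·96 - 103 = 569.
Surplus = Qs - Qd = 569 - 47 = 522.

522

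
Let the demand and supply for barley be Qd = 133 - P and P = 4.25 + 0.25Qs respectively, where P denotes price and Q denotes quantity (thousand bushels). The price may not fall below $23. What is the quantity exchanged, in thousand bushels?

103

Rearranging supply gives Qs = 4P - 17. In a free market, 133 - P = 4P - 17 gives the equilibrium P* = 30, Q* = 103.
The floor of 23 is below the equilibrium price 30, so it is not binding; the market clears at P* = 30, Q* = 103.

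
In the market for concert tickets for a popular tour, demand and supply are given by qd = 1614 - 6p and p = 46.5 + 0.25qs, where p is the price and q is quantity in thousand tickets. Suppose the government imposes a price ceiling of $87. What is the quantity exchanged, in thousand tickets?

162

Rearranging supply gives qs = 4p - 186. Without the control the market clears where 1614 - 6p = 4p - 186, i.e. p* = 180 and q* = 534.
The ceiling of 87 is below the equilibrium price 180, so it binds.
At p = 87: qd = 1614 - 6·87 = 1092 and qs = 4·87 - 186 = 162.
The quantity actually transacted is the short side, supply: 162.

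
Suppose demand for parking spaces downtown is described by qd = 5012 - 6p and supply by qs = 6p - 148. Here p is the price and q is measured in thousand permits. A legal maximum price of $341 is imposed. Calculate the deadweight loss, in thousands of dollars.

47526

Without the control the market clears where 5012 - 6p = 6p - 148, i.e. p* = 430 and q* = 2432.
The ceiling of 341 is below the equilibrium price 430, so it binds.
At p = 341: qd = 5012 - 6·341 = 2966 and qs = 6·341 - 148 = 1898.
Quantity traded falls to 1898. At q = 1898 the demand price is (5012 - 1898)/6 = 519 and the supply price is (148 + 1898)/6 = 341.
Deadweight loss = ½ · (519 - 341) · (2432 - 1898) = ½ · 178 · 534 = 47526.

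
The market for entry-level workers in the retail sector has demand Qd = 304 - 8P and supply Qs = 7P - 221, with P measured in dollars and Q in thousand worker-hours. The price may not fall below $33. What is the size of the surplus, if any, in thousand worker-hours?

0

Without the control the market clears where 304 - 8P = 7P - 221, i.e. P* = 35 and Q* = 24.
The floor of 33 is below the equilibrium price 35, so it is not binding; the market clears at P* = 35, Q* = 24.
Since the control does not bind, there is no surplus.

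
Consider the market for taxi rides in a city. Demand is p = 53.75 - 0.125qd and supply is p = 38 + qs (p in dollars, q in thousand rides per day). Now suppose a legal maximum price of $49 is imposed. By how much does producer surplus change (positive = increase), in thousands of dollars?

Rearranging demand gives qd = 430 - 8p; rearranging supply gives qs = p - 38. Equilibrium: 430 - 8p = p - 38, so 468 = 9p and p* = 52, q* = 14.
The ceiling of 49 is below the equilibrium price 52, so it binds.
At p = 49: qd = 430 - 8·49 = 38 and qs = 49 - 38 = 11.
Producer surplus without the control is ½ · (52 - 38) · 14 = 98.
With the ceiling, producers sell 11 units at 49, so PS = ½ · (49 - 38) · 11 = 60.5.
Change in producer surplus = 60.5 - 98 = -37.5.

-37.5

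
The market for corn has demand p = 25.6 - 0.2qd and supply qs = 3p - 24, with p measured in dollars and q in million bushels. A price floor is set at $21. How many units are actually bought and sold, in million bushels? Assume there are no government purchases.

Rearranging demand gives qd = 128 - 5p. Equilibrium: 128 - 5p = 3p - 24, so 152 = 8p and p* = 19, q* = 33.
Because the floor (21) lies above the market-clearing price, it is binding.
At p = 21: qd = 128 - 5·21 = 23 and qs = 3·21 - 24 = 39.
The quantity actually transacted is the short side, demand: 23.

23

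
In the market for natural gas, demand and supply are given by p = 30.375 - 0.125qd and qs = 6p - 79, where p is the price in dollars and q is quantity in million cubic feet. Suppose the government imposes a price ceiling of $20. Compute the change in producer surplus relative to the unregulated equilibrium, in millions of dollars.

Rearranging demand gives qd = 243 - 8p. In a free market, 243 - 8p = 6p - 79 gives the equilibrium p* = 23, q* = 59.
Since 20 < 23, the ceiling is binding.
At p = 20: qd = 243 - 8·20 = 83 and qs = 6·20 - 79 = 41.
Producer surplus without the control is ½ · (23 - 79/6) · 59 = 3481/12.
With the ceiling, producers sell 41 units at 20, so PS = ½ · (20 - 79/6) · 41 = 1681/12.
Change in producer surplus = 1681/12 - 3481/12 = -150.

-150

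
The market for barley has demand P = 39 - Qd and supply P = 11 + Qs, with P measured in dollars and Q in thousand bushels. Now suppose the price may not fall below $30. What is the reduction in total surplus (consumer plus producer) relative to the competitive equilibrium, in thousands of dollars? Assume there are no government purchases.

Rearranging demand gives Qd = 39 - P; rearranging supply gives Qs = P - 11. Without the control the market clears where 39 - P = P - 11, i.e. P* = 25 and Q* = 14.
Because the floor (30) lies above the market-clearing price, it is binding.
At P = 30: Qd = 39 - 30 = 9 and Qs = 30 - 11 = 19.
Quantity traded falls to 9. At Q = 9 the demand price is 39 - 9 = 30 and the supply price is 11 + 9 = 20.
Deadweight loss = ½ · (30 - 20) · (14 - 9) = ½ · 10 · 5 = 25.

25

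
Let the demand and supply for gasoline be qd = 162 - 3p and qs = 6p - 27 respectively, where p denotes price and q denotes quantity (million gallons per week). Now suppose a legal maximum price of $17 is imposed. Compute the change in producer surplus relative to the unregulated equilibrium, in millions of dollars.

-348

Equilibrium: 162 - 3p = 6p - 27, so 189 = 9p and p* = 21, q* = 99.
Because the ceiling (17) lies below the market-clearing price, it is binding.
At p = 17: qd = 162 - 3·17 = 111 and qs = 6·17 - 27 = 75.
Producer surplus without the control is ½ · (21 - 4.5) · 99 = 816.75.
With the ceiling, producers sell 75 units at 17, so PS = ½ · (17 - 4.5) · 75 = 468.75.
Change in producer surplus = 468.75 - 816.75 = -348.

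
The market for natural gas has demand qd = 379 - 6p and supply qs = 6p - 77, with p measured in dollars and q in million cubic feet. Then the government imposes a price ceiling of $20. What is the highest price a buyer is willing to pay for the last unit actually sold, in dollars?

Equilibrium: 379 - 6p = 6p - 77, so 456 = 12p and p* = 38, q* = 151.
Since 20 < 38, the ceiling is binding.
At p = 20: qd = 379 - 6·20 = 259 and qs = 6·20 - 77 = 43.
Only 43 units reach the market. On the demand curve, the marginal buyer's willingness to pay at q = 43 is (379 - 43)/6 = 56.

56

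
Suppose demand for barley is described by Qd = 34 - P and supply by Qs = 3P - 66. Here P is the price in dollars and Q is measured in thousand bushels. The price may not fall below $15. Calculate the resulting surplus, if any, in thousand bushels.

Without the control the market clears where 34 - P = 3P - 66, i.e. P* = 25 and Q* = 9.
Since 15 is below P* = 25, the floor does not bind and the free-market outcome prevails.
Since the control does not bind, there is no surplus.

0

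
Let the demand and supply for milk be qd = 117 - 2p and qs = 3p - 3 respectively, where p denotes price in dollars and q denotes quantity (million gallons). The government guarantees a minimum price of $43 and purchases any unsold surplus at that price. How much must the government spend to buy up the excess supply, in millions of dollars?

In a free market, 117 - 2p = 3p - 3 gives the equilibrium p* = 24, q* = 69.
The floor of 43 is above the equilibrium price 24, so it binds.
At p = 43: qd = 117 - 2·43 = 31 and qs = 3·43 - 3 = 126.
Surplus = qs - qd = 95.
Government expenditure = surplus × support price = 95 × 43 = 4085.

4085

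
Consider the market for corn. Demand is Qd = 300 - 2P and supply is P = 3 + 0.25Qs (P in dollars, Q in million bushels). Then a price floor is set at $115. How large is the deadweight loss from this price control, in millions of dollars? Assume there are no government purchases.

5953.5

Rearranging supply gives Qs = 4P - 12. Without the control the market clears where 300 - 2P = 4P - 12, i.e. P* = 52 and Q* = 196.
Because the floor (115) lies above the market-clearing price, it is binding.
At P = 115: Qd = 300 - 2·115 = 70 and Qs = 4·115 - 12 = 448.
Quantity traded falls to 70. At Q = 70 the demand price is (300 - 70)/2 = 115 and the supply price is (12 + 70)/4 = 20.5.
Deadweight loss = ½ · (115 - 20.5) · (196 - 70) = ½ · 94.5 · 126 = 5953.5.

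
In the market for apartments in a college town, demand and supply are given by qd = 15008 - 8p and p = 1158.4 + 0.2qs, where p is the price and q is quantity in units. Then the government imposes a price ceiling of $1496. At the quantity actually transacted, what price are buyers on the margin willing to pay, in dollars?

Rearranging supply gives qs = 5p - 5792. Without the control the market clears where 15008 - 8p = 5p - 5792, i.e. p* = 1600 and q* = 2208.
The ceiling of 1496 is below the equilibrium price 1600, so it binds.
At p = 1496: qd = 15008 - 8·1496 = 3040 and qs = 5·1496 - 5792 = 1688.
Only 1688 units reach the market. On the demand curve, the marginal buyer's willingness to pay at q = 1688 is (15008 - 1688)/8 = 1665.

1665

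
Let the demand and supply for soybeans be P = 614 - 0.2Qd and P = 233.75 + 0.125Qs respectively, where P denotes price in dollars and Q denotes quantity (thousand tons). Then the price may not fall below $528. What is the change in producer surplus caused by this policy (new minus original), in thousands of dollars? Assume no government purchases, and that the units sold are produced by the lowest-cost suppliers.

Rearranging demand gives Qd = 3070 - 5P; rearranging supply gives Qs = 8P - 1870. Setting quantity demanded equal to quantity supplied, 3070 - 5P = 8P - 1870, gives P* = 380 and Q* = 1170.
The floor of 528 is above the equilibrium price 380, so it binds.
At P = 528: Qd = 3070 - 5·528 = 430 and Qs = 8·528 - 1870 = 2354.
Producer surplus without the control is ½ · (380 - 233.75) · 1170 = 85556.25.
With the floor, 430 units are sold at 528. The supply price at Q = 430 is 287.5, so PS = ½ · [(528 - 233.75) + (528 - 287.5)] · 430 = 114971.25.
Change in producer surplus = 114971.25 - 85556.25 = 29415.

29415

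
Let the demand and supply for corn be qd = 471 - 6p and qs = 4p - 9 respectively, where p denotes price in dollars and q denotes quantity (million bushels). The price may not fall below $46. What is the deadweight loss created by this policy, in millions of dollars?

0

In a free market, 471 - 6p = 4p - 9 gives the equilibrium p* = 48, q* = 183.
Since 46 is below p* = 48, the floor does not bind and the free-market outcome prevails.
Since the control does not bind, no trades are prevented and deadweight loss is zero.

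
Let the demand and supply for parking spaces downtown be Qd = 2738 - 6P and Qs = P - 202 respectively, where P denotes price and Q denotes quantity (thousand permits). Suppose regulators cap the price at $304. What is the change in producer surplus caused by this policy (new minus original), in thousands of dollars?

-18560

In a free market, 2738 - 6P = P - 202 gives the equilibrium P* = 420, Q* = 218.
Because the ceiling (304) lies below the market-clearing price, it is binding.
At P = 304: Qd = 2738 - 6·304 = 914 and Qs = 304 - 202 = 102.
Producer surplus without the control is ½ · (420 - 202) · 218 = 23762.
With the ceiling, producers sell 102 units at 304, so PS = ½ · (304 - 202) · 102 = 5202.
Change in producer surplus = 5202 - 23762 = -18560.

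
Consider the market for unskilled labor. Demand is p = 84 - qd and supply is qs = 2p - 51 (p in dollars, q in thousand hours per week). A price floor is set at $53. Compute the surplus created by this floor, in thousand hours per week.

Rearranging demand gives qd = 84 - p. In a free market, 84 - p = 2p - 51 gives the equilibrium p* = 45, q* = 39.
Since 53 > 45, the floor is binding.
At p = 53: qd = 84 - 53 = 31 and qs = 2·53 - 51 = 55.
Surplus = qs - qd = 55 - 31 = 24.

24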